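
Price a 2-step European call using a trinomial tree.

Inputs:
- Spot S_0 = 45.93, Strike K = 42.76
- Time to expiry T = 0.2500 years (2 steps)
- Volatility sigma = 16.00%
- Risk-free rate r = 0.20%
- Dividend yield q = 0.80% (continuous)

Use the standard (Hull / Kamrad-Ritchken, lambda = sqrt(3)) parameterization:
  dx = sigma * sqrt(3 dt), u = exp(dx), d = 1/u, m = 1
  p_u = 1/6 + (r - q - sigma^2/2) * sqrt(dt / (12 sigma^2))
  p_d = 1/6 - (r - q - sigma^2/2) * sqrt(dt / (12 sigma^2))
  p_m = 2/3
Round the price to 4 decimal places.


Answer: Price = V(0,0) = 3.5249

Derivation:
dt = T/N = 0.125000; dx = sigma*sqrt(3*dt) = 0.097980
u = exp(dx) = 1.102940; d = 1/u = 0.906667
p_u = 0.154674, p_m = 0.666667, p_d = 0.178659
Discount per step: exp(-r*dt) = 0.999750
Stock lattice S(k, j) with j the centered position index:
  k=0: S(0,+0) = 45.9300
  k=1: S(1,-1) = 41.6432; S(1,+0) = 45.9300; S(1,+1) = 50.6580
  k=2: S(2,-2) = 37.7566; S(2,-1) = 41.6432; S(2,+0) = 45.9300; S(2,+1) = 50.6580; S(2,+2) = 55.8728
Terminal payoffs V(N, j) = max(S_T - K, 0):
  V(2,-2) = 0.000000; V(2,-1) = 0.000000; V(2,+0) = 3.170000; V(2,+1) = 7.898047; V(2,+2) = 13.112800
Backward induction: V(k, j) = exp(-r*dt) * [p_u * V(k+1, j+1) + p_m * V(k+1, j) + p_d * V(k+1, j-1)]
  V(1,-1) = exp(-r*dt) * [p_u*3.170000 + p_m*0.000000 + p_d*0.000000] = 0.490195
  V(1,+0) = exp(-r*dt) * [p_u*7.898047 + p_m*3.170000 + p_d*0.000000] = 3.334125
  V(1,+1) = exp(-r*dt) * [p_u*13.112800 + p_m*7.898047 + p_d*3.170000] = 7.857963
  V(0,+0) = exp(-r*dt) * [p_u*7.857963 + p_m*3.334125 + p_d*0.490195] = 3.524872


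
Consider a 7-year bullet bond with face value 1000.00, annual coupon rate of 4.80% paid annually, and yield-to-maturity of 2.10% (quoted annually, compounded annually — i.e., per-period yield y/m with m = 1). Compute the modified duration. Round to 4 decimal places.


Answer: Modified duration = 6.0601

Derivation:
Coupon per period c = face * coupon_rate / m = 48.000000
Periods per year m = 1; per-period yield y/m = 0.021000
Number of cashflows N = 7
Cashflows (t years, CF_t, discount factor 1/(1+y/m)^(m*t), PV):
  t = 1.0000: CF_t = 48.000000, DF = 0.979432, PV = 47.012733
  t = 2.0000: CF_t = 48.000000, DF = 0.959287, PV = 46.045771
  t = 3.0000: CF_t = 48.000000, DF = 0.939556, PV = 45.098699
  t = 4.0000: CF_t = 48.000000, DF = 0.920231, PV = 44.171106
  t = 5.0000: CF_t = 48.000000, DF = 0.901304, PV = 43.262591
  t = 6.0000: CF_t = 48.000000, DF = 0.882766, PV = 42.372763
  t = 7.0000: CF_t = 1048.000000, DF = 0.864609, PV = 906.110344
Price P = sum_t PV_t = 1174.074006
First compute Macaulay numerator sum_t t * PV_t:
  t * PV_t at t = 1.0000: 47.012733
  t * PV_t at t = 2.0000: 92.091543
  t * PV_t at t = 3.0000: 135.296096
  t * PV_t at t = 4.0000: 176.684422
  t * PV_t at t = 5.0000: 216.312956
  t * PV_t at t = 6.0000: 254.236579
  t * PV_t at t = 7.0000: 6342.772405
Macaulay duration D = 7264.406733 / 1174.074006 = 6.187350
Modified duration = D / (1 + y/m) = 6.187350 / (1 + 0.021000) = 6.060088


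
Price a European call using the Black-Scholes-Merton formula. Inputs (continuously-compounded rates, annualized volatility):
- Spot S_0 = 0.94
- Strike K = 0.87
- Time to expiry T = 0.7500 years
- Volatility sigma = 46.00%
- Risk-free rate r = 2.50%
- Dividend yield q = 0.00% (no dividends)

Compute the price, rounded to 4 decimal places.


d1 = (ln(S/K) + (r - q + 0.5*sigma^2) * T) / (sigma * sqrt(T)) = 0.44050988
d2 = d1 - sigma * sqrt(T) = 0.04213819
exp(-rT) = 0.98142469; exp(-qT) = 1.00000000
C = S_0 * exp(-qT) * N(d1) - K * exp(-rT) * N(d2)
N(d1) = 0.67021607; N(d2) = 0.51680573
C = 0.9400 * 1.00000000 * 0.67021607 - 0.8700 * 0.98142469 * 0.51680573 = 0.1887

Answer: Price = 0.1887


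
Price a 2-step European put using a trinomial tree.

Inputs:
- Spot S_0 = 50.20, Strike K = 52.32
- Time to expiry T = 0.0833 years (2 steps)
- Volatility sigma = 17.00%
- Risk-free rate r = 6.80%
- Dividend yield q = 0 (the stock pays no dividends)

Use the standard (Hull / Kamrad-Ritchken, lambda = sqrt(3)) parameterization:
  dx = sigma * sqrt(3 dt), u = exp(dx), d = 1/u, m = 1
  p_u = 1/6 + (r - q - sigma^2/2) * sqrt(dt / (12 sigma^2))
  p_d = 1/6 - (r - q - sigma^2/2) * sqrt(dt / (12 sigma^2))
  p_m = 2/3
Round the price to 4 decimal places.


dt = T/N = 0.041650; dx = sigma*sqrt(3*dt) = 0.060092
u = exp(dx) = 1.061934; d = 1/u = 0.941678
p_u = 0.185225, p_m = 0.666667, p_d = 0.148109
Discount per step: exp(-r*dt) = 0.997172
Stock lattice S(k, j) with j the centered position index:
  k=0: S(0,+0) = 50.2000
  k=1: S(1,-1) = 47.2722; S(1,+0) = 50.2000; S(1,+1) = 53.3091
  k=2: S(2,-2) = 44.5152; S(2,-1) = 47.2722; S(2,+0) = 50.2000; S(2,+1) = 53.3091; S(2,+2) = 56.6108
Terminal payoffs V(N, j) = max(K - S_T, 0):
  V(2,-2) = 7.804790; V(2,-1) = 5.047772; V(2,+0) = 2.120000; V(2,+1) = 0.000000; V(2,+2) = 0.000000
Backward induction: V(k, j) = exp(-r*dt) * [p_u * V(k+1, j+1) + p_m * V(k+1, j) + p_d * V(k+1, j-1)]
  V(1,-1) = exp(-r*dt) * [p_u*2.120000 + p_m*5.047772 + p_d*7.804790] = 4.899919
  V(1,+0) = exp(-r*dt) * [p_u*0.000000 + p_m*2.120000 + p_d*5.047772] = 2.154841
  V(1,+1) = exp(-r*dt) * [p_u*0.000000 + p_m*0.000000 + p_d*2.120000] = 0.313103
  V(0,+0) = exp(-r*dt) * [p_u*0.313103 + p_m*2.154841 + p_d*4.899919] = 2.213997

Answer: Price = V(0,0) = 2.2140


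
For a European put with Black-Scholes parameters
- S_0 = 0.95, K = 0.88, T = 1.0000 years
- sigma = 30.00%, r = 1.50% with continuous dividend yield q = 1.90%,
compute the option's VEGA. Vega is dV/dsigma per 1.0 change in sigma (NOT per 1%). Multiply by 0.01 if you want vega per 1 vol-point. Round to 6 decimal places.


d1 = 0.3918002571; d2 = 0.0918002571
phi(d1) = 0.3694675906; exp(-qT) = 0.9811793622; exp(-rT) = 0.9851119396
Vega = S * exp(-qT) * phi(d1) * sqrt(T) = 0.9500 * 0.9811793622 * 0.3694675906 * 1.0000000000 = 0.344388

Answer: Vega = 0.344388


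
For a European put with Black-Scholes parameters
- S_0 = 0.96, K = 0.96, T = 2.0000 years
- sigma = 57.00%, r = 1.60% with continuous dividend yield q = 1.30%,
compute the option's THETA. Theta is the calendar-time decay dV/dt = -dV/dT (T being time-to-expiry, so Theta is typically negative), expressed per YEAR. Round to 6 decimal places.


Answer: Theta = -0.063541

Derivation:
d1 = 0.4104940946; d2 = -0.3956076360
phi(d1) = 0.3667073230; exp(-qT) = 0.9743350896; exp(-rT) = 0.9685065821
Theta = -S*exp(-qT)*phi(d1)*sigma/(2*sqrt(T)) + r*K*exp(-rT)*N(-d2) - q*S*exp(-qT)*N(-d1)
N(-d1) = 0.3407217673; N(-d2) = 0.6538027485; sqrt(T) = 1.4142135624
Term 1 = -0.9600 * 0.9743350896 * 0.3667073230 * 0.5700 / (2 * 1.4142135624) = -0.0691240254
Term 2 = 0.0160 * 0.9600 * 0.9685065821 * 0.6538027485 = 0.0097261404
Term 3 = -0.0130 * 0.9600 * 0.9743350896 * 0.3407217673 = -0.0041430751
Theta = -0.0691240254 + (0.0097261404) + (-0.0041430751) = -0.063541


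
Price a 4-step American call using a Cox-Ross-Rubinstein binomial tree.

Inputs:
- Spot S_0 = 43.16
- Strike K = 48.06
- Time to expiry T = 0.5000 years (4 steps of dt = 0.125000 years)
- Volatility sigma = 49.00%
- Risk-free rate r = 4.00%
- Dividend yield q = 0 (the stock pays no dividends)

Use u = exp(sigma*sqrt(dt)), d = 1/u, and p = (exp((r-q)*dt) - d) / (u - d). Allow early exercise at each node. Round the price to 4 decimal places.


dt = T/N = 0.125000
u = exp(sigma*sqrt(dt)) = 1.189153; d = 1/u = 0.840935
p = (exp((r-q)*dt) - d) / (u - d) = 0.471192
Discount per step: exp(-r*dt) = 0.995012
Stock lattice S(k, i) with i counting down-moves:
  k=0: S(0,0) = 43.1600
  k=1: S(1,0) = 51.3238; S(1,1) = 36.2947
  k=2: S(2,0) = 61.0319; S(2,1) = 43.1600; S(2,2) = 30.5215
  k=3: S(3,0) = 72.5762; S(3,1) = 51.3238; S(3,2) = 36.2947; S(3,3) = 25.6666
  k=4: S(4,0) = 86.3042; S(4,1) = 61.0319; S(4,2) = 43.1600; S(4,3) = 30.5215; S(4,4) = 21.5839
Terminal payoffs V(N, i) = max(S_T - K, 0):
  V(4,0) = 38.244245; V(4,1) = 12.971887; V(4,2) = 0.000000; V(4,3) = 0.000000; V(4,4) = 0.000000
Backward induction: V(k, i) = exp(-r*dt) * [p * V(k+1, i) + (1-p) * V(k+1, i+1)]; then take max(V_cont, immediate exercise) for American.
  V(3,0) = exp(-r*dt) * [p*38.244245 + (1-p)*12.971887] = 24.755942; exercise = 24.516242; V(3,0) = max -> 24.755942
  V(3,1) = exp(-r*dt) * [p*12.971887 + (1-p)*0.000000] = 6.081771; exercise = 3.263837; V(3,1) = max -> 6.081771
  V(3,2) = exp(-r*dt) * [p*0.000000 + (1-p)*0.000000] = 0.000000; exercise = 0.000000; V(3,2) = max -> 0.000000
  V(3,3) = exp(-r*dt) * [p*0.000000 + (1-p)*0.000000] = 0.000000; exercise = 0.000000; V(3,3) = max -> 0.000000
  V(2,0) = exp(-r*dt) * [p*24.755942 + (1-p)*6.081771] = 14.806681; exercise = 12.971887; V(2,0) = max -> 14.806681
  V(2,1) = exp(-r*dt) * [p*6.081771 + (1-p)*0.000000] = 2.851392; exercise = 0.000000; V(2,1) = max -> 2.851392
  V(2,2) = exp(-r*dt) * [p*0.000000 + (1-p)*0.000000] = 0.000000; exercise = 0.000000; V(2,2) = max -> 0.000000
  V(1,0) = exp(-r*dt) * [p*14.806681 + (1-p)*2.851392] = 8.442317; exercise = 3.263837; V(1,0) = max -> 8.442317
  V(1,1) = exp(-r*dt) * [p*2.851392 + (1-p)*0.000000] = 1.336853; exercise = 0.000000; V(1,1) = max -> 1.336853
  V(0,0) = exp(-r*dt) * [p*8.442317 + (1-p)*1.336853] = 4.661528; exercise = 0.000000; V(0,0) = max -> 4.661528

Answer: Price = V(0,0) = 4.6615


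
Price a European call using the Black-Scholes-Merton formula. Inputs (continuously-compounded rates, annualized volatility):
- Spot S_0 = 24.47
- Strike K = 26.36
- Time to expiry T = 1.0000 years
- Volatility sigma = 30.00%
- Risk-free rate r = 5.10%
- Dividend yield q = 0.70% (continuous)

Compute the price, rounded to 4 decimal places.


d1 = (ln(S/K) + (r - q + 0.5*sigma^2) * T) / (sigma * sqrt(T)) = 0.04866723
d2 = d1 - sigma * sqrt(T) = -0.25133277
exp(-rT) = 0.95027867; exp(-qT) = 0.99302444
C = S_0 * exp(-qT) * N(d1) - K * exp(-rT) * N(d2)
N(d1) = 0.51940775; N(d2) = 0.40077842
C = 24.4700 * 0.99302444 * 0.51940775 - 26.3600 * 0.95027867 * 0.40077842 = 2.5820

Answer: Price = 2.5820


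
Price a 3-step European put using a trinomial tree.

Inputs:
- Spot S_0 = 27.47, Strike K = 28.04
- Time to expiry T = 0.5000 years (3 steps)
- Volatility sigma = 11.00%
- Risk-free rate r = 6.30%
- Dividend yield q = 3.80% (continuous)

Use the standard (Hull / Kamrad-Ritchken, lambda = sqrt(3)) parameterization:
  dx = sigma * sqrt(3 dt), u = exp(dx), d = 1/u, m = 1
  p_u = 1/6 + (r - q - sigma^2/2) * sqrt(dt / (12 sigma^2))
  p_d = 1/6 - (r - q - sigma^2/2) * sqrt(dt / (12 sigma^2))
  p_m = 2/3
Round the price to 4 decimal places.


Answer: Price = V(0,0) = 0.9583

Derivation:
dt = T/N = 0.166667; dx = sigma*sqrt(3*dt) = 0.077782
u = exp(dx) = 1.080887; d = 1/u = 0.925166
p_u = 0.186969, p_m = 0.666667, p_d = 0.146364
Discount per step: exp(-r*dt) = 0.989555
Stock lattice S(k, j) with j the centered position index:
  k=0: S(0,+0) = 27.4700
  k=1: S(1,-1) = 25.4143; S(1,+0) = 27.4700; S(1,+1) = 29.6920
  k=2: S(2,-2) = 23.5125; S(2,-1) = 25.4143; S(2,+0) = 27.4700; S(2,+1) = 29.6920; S(2,+2) = 32.0936
  k=3: S(3,-3) = 21.7529; S(3,-2) = 23.5125; S(3,-1) = 25.4143; S(3,+0) = 27.4700; S(3,+1) = 29.6920; S(3,+2) = 32.0936; S(3,+3) = 34.6896
Terminal payoffs V(N, j) = max(K - S_T, 0):
  V(3,-3) = 6.287053; V(3,-2) = 4.527528; V(3,-1) = 2.625681; V(3,+0) = 0.570000; V(3,+1) = 0.000000; V(3,+2) = 0.000000; V(3,+3) = 0.000000
Backward induction: V(k, j) = exp(-r*dt) * [p_u * V(k+1, j+1) + p_m * V(k+1, j) + p_d * V(k+1, j-1)]
  V(2,-2) = exp(-r*dt) * [p_u*2.625681 + p_m*4.527528 + p_d*6.287053] = 4.383206
  V(2,-1) = exp(-r*dt) * [p_u*0.570000 + p_m*2.625681 + p_d*4.527528] = 2.493376
  V(2,+0) = exp(-r*dt) * [p_u*0.000000 + p_m*0.570000 + p_d*2.625681] = 0.756322
  V(2,+1) = exp(-r*dt) * [p_u*0.000000 + p_m*0.000000 + p_d*0.570000] = 0.082556
  V(2,+2) = exp(-r*dt) * [p_u*0.000000 + p_m*0.000000 + p_d*0.000000] = 0.000000
  V(1,-1) = exp(-r*dt) * [p_u*0.756322 + p_m*2.493376 + p_d*4.383206] = 2.419663
  V(1,+0) = exp(-r*dt) * [p_u*0.082556 + p_m*0.756322 + p_d*2.493376] = 0.875351
  V(1,+1) = exp(-r*dt) * [p_u*0.000000 + p_m*0.082556 + p_d*0.756322] = 0.164005
  V(0,+0) = exp(-r*dt) * [p_u*0.164005 + p_m*0.875351 + p_d*2.419663] = 0.958269


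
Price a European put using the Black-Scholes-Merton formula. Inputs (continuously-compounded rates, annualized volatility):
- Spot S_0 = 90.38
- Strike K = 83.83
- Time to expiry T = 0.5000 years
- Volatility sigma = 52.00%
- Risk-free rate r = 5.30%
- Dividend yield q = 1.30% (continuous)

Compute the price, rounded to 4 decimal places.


Answer: Price = 8.8367

Derivation:
d1 = (ln(S/K) + (r - q + 0.5*sigma^2) * T) / (sigma * sqrt(T)) = 0.44284484
d2 = d1 - sigma * sqrt(T) = 0.07514931
exp(-rT) = 0.97384804; exp(-qT) = 0.99352108
P = K * exp(-rT) * N(-d2) - S_0 * exp(-qT) * N(-d1)
N(-d1) = 0.32893898; N(-d2) = 0.47004796
P = 83.8300 * 0.97384804 * 0.47004796 - 90.3800 * 0.99352108 * 0.32893898 = 8.8367


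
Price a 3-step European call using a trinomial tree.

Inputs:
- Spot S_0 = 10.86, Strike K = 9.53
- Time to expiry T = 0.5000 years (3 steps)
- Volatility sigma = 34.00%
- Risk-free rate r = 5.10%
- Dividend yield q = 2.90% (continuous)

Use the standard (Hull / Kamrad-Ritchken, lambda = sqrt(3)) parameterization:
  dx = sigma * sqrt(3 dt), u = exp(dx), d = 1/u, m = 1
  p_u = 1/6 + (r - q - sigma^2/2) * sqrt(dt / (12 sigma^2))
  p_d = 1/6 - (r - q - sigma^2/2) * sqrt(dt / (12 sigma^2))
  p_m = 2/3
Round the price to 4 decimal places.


dt = T/N = 0.166667; dx = sigma*sqrt(3*dt) = 0.240416
u = exp(dx) = 1.271778; d = 1/u = 0.786300
p_u = 0.154258, p_m = 0.666667, p_d = 0.179076
Discount per step: exp(-r*dt) = 0.991536
Stock lattice S(k, j) with j the centered position index:
  k=0: S(0,+0) = 10.8600
  k=1: S(1,-1) = 8.5392; S(1,+0) = 10.8600; S(1,+1) = 13.8115
  k=2: S(2,-2) = 6.7144; S(2,-1) = 8.5392; S(2,+0) = 10.8600; S(2,+1) = 13.8115; S(2,+2) = 17.5652
  k=3: S(3,-3) = 5.2795; S(3,-2) = 6.7144; S(3,-1) = 8.5392; S(3,+0) = 10.8600; S(3,+1) = 13.8115; S(3,+2) = 17.5652; S(3,+3) = 22.3390
Terminal payoffs V(N, j) = max(S_T - K, 0):
  V(3,-3) = 0.000000; V(3,-2) = 0.000000; V(3,-1) = 0.000000; V(3,+0) = 1.330000; V(3,+1) = 4.281514; V(3,+2) = 8.035187; V(3,+3) = 12.809027
Backward induction: V(k, j) = exp(-r*dt) * [p_u * V(k+1, j+1) + p_m * V(k+1, j) + p_d * V(k+1, j-1)]
  V(2,-2) = exp(-r*dt) * [p_u*0.000000 + p_m*0.000000 + p_d*0.000000] = 0.000000
  V(2,-1) = exp(-r*dt) * [p_u*1.330000 + p_m*0.000000 + p_d*0.000000] = 0.203426
  V(2,+0) = exp(-r*dt) * [p_u*4.281514 + p_m*1.330000 + p_d*0.000000] = 1.534028
  V(2,+1) = exp(-r*dt) * [p_u*8.035187 + p_m*4.281514 + p_d*1.330000] = 4.295337
  V(2,+2) = exp(-r*dt) * [p_u*12.809027 + p_m*8.035187 + p_d*4.281514] = 8.030844
  V(1,-1) = exp(-r*dt) * [p_u*1.534028 + p_m*0.203426 + p_d*0.000000] = 0.369102
  V(1,+0) = exp(-r*dt) * [p_u*4.295337 + p_m*1.534028 + p_d*0.203426] = 1.707130
  V(1,+1) = exp(-r*dt) * [p_u*8.030844 + p_m*4.295337 + p_d*1.534028] = 4.340036
  V(0,+0) = exp(-r*dt) * [p_u*4.340036 + p_m*1.707130 + p_d*0.369102] = 1.857809

Answer: Price = V(0,0) = 1.8578


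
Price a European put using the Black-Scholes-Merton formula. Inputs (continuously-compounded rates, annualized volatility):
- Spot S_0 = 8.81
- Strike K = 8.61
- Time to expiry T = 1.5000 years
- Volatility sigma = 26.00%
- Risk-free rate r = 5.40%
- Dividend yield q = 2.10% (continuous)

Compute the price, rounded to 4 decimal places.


d1 = (ln(S/K) + (r - q + 0.5*sigma^2) * T) / (sigma * sqrt(T)) = 0.38677795
d2 = d1 - sigma * sqrt(T) = 0.06834429
exp(-rT) = 0.92219369; exp(-qT) = 0.96899096
P = K * exp(-rT) * N(-d2) - S_0 * exp(-qT) * N(-d1)
N(-d1) = 0.34946030; N(-d2) = 0.47275579
P = 8.6100 * 0.92219369 * 0.47275579 - 8.8100 * 0.96899096 * 0.34946030 = 0.7704

Answer: Price = 0.7704


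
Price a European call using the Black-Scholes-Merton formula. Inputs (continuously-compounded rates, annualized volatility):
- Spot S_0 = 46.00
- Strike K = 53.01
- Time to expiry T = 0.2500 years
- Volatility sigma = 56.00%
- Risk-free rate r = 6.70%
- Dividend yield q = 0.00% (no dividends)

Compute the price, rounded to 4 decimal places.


d1 = (ln(S/K) + (r - q + 0.5*sigma^2) * T) / (sigma * sqrt(T)) = -0.30674707
d2 = d1 - sigma * sqrt(T) = -0.58674707
exp(-rT) = 0.98338950; exp(-qT) = 1.00000000
C = S_0 * exp(-qT) * N(d1) - K * exp(-rT) * N(d2)
N(d1) = 0.37951795; N(d2) = 0.27868680
C = 46.0000 * 1.00000000 * 0.37951795 - 53.0100 * 0.98338950 * 0.27868680 = 2.9300

Answer: Price = 2.9300


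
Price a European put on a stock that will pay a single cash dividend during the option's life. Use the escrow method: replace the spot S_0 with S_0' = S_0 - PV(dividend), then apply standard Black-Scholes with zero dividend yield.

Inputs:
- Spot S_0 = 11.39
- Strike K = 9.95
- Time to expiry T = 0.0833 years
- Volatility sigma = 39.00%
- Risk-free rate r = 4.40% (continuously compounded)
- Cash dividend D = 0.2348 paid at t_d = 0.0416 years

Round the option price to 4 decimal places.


PV(D) = D * exp(-r * t_d) = 0.2348 * 0.99817127 = 0.23437062
S_0' = S_0 - PV(D) = 11.3900 - 0.23437062 = 11.15562938
d1 = (ln(S_0'/K) + (r + sigma^2/2)*T) / (sigma*sqrt(T)) = 1.10493067
d2 = d1 - sigma*sqrt(T) = 0.99236989
exp(-rT) = 0.99634151
N(-d1) = 0.13459482; N(-d2) = 0.16050856
P = K * exp(-rT) * N(-d2) - S_0' * N(-d1) = 9.9500 * 0.99634151 * 0.16050856 - 11.15562938 * 0.13459482 = 0.0897

Answer: Price = 0.0897


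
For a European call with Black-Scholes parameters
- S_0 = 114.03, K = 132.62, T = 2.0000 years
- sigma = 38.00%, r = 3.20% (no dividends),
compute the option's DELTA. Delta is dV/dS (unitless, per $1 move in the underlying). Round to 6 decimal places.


d1 = 0.1067613557; d2 = -0.4306397980
phi(d1) = 0.3966751772; exp(-qT) = 1.0000000000; exp(-rT) = 0.9380049995
N(d1) = 0.5425108471
Delta = exp(-qT) * N(d1) = 1.0000000000 * 0.5425108471 = 0.542511

Answer: Delta = 0.542511


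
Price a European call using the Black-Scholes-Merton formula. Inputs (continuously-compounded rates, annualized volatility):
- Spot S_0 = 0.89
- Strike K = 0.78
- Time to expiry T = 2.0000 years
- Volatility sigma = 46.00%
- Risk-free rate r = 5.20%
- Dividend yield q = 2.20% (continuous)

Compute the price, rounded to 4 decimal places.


Answer: Price = 0.2808

Derivation:
d1 = (ln(S/K) + (r - q + 0.5*sigma^2) * T) / (sigma * sqrt(T)) = 0.62029796
d2 = d1 - sigma * sqrt(T) = -0.03024028
exp(-rT) = 0.90122530; exp(-qT) = 0.95695396
C = S_0 * exp(-qT) * N(d1) - K * exp(-rT) * N(d2)
N(d1) = 0.73246918; N(d2) = 0.48793771
C = 0.8900 * 0.95695396 * 0.73246918 - 0.7800 * 0.90122530 * 0.48793771 = 0.2808


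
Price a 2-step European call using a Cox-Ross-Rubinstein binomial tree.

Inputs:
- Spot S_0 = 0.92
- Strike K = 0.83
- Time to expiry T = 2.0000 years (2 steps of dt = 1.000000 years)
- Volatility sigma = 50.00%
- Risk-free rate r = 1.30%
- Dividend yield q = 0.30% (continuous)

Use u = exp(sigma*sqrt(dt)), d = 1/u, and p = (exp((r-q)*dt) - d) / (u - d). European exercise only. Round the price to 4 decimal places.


dt = T/N = 1.000000
u = exp(sigma*sqrt(dt)) = 1.648721; d = 1/u = 0.606531
p = (exp((r-q)*dt) - d) / (u - d) = 0.387184
Discount per step: exp(-r*dt) = 0.987084
Stock lattice S(k, i) with i counting down-moves:
  k=0: S(0,0) = 0.9200
  k=1: S(1,0) = 1.5168; S(1,1) = 0.5580
  k=2: S(2,0) = 2.5008; S(2,1) = 0.9200; S(2,2) = 0.3384
Terminal payoffs V(N, i) = max(S_T - K, 0):
  V(2,0) = 1.670819; V(2,1) = 0.090000; V(2,2) = 0.000000
Backward induction: V(k, i) = exp(-r*dt) * [p * V(k+1, i) + (1-p) * V(k+1, i+1)].
  V(1,0) = exp(-r*dt) * [p*1.670819 + (1-p)*0.090000] = 0.693000
  V(1,1) = exp(-r*dt) * [p*0.090000 + (1-p)*0.000000] = 0.034396
  V(0,0) = exp(-r*dt) * [p*0.693000 + (1-p)*0.034396] = 0.285659

Answer: Price = V(0,0) = 0.2857


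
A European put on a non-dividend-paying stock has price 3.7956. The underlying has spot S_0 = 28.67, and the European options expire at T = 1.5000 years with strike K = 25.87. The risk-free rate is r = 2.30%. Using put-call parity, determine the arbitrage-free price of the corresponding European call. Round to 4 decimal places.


Answer: Call price = 7.4729

Derivation:
Put-call parity: C - P = S_0 * exp(-qT) - K * exp(-rT).
S_0 * exp(-qT) = 28.6700 * 1.00000000 = 28.67000000
K * exp(-rT) = 25.8700 * 0.96608834 = 24.99270535
C = P + S*exp(-qT) - K*exp(-rT)
C = 3.7956 + 28.67000000 - 24.99270535 = 7.4729


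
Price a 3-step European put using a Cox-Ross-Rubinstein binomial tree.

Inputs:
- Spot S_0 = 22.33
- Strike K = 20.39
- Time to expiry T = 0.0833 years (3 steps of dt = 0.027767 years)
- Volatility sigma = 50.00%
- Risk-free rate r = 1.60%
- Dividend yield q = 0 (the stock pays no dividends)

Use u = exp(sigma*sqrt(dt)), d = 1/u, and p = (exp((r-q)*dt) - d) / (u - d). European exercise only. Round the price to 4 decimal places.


dt = T/N = 0.027767
u = exp(sigma*sqrt(dt)) = 1.086886; d = 1/u = 0.920060
p = (exp((r-q)*dt) - d) / (u - d) = 0.481847
Discount per step: exp(-r*dt) = 0.999556
Stock lattice S(k, i) with i counting down-moves:
  k=0: S(0,0) = 22.3300
  k=1: S(1,0) = 24.2702; S(1,1) = 20.5449
  k=2: S(2,0) = 26.3789; S(2,1) = 22.3300; S(2,2) = 18.9026
  k=3: S(3,0) = 28.6709; S(3,1) = 24.2702; S(3,2) = 20.5449; S(3,3) = 17.3915
Terminal payoffs V(N, i) = max(K - S_T, 0):
  V(3,0) = 0.000000; V(3,1) = 0.000000; V(3,2) = 0.000000; V(3,3) = 2.998509
Backward induction: V(k, i) = exp(-r*dt) * [p * V(k+1, i) + (1-p) * V(k+1, i+1)].
  V(2,0) = exp(-r*dt) * [p*0.000000 + (1-p)*0.000000] = 0.000000
  V(2,1) = exp(-r*dt) * [p*0.000000 + (1-p)*0.000000] = 0.000000
  V(2,2) = exp(-r*dt) * [p*0.000000 + (1-p)*2.998509] = 1.552998
  V(1,0) = exp(-r*dt) * [p*0.000000 + (1-p)*0.000000] = 0.000000
  V(1,1) = exp(-r*dt) * [p*0.000000 + (1-p)*1.552998] = 0.804334
  V(0,0) = exp(-r*dt) * [p*0.000000 + (1-p)*0.804334] = 0.416583

Answer: Price = V(0,0) = 0.4166


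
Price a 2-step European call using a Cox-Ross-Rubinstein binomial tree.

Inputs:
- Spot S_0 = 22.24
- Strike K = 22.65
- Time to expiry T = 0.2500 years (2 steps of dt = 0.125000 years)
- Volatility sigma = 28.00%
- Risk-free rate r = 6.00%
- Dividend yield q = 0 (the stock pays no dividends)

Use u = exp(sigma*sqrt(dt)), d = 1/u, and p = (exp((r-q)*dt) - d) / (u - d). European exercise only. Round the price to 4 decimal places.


Answer: Price = V(0,0) = 1.1572

Derivation:
dt = T/N = 0.125000
u = exp(sigma*sqrt(dt)) = 1.104061; d = 1/u = 0.905747
p = (exp((r-q)*dt) - d) / (u - d) = 0.513233
Discount per step: exp(-r*dt) = 0.992528
Stock lattice S(k, i) with i counting down-moves:
  k=0: S(0,0) = 22.2400
  k=1: S(1,0) = 24.5543; S(1,1) = 20.1438
  k=2: S(2,0) = 27.1094; S(2,1) = 22.2400; S(2,2) = 18.2452
Terminal payoffs V(N, i) = max(S_T - K, 0):
  V(2,0) = 4.459450; V(2,1) = 0.000000; V(2,2) = 0.000000
Backward induction: V(k, i) = exp(-r*dt) * [p * V(k+1, i) + (1-p) * V(k+1, i+1)].
  V(1,0) = exp(-r*dt) * [p*4.459450 + (1-p)*0.000000] = 2.271633
  V(1,1) = exp(-r*dt) * [p*0.000000 + (1-p)*0.000000] = 0.000000
  V(0,0) = exp(-r*dt) * [p*2.271633 + (1-p)*0.000000] = 1.157165


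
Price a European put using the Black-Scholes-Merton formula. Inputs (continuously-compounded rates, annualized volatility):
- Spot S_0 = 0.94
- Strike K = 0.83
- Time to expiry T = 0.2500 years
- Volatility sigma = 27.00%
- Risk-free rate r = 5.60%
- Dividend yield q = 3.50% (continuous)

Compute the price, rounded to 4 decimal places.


Answer: Price = 0.0106

Derivation:
d1 = (ln(S/K) + (r - q + 0.5*sigma^2) * T) / (sigma * sqrt(T)) = 1.02827166
d2 = d1 - sigma * sqrt(T) = 0.89327166
exp(-rT) = 0.98609754; exp(-qT) = 0.99128817
P = K * exp(-rT) * N(-d2) - S_0 * exp(-qT) * N(-d1)
N(-d1) = 0.15191103; N(-d2) = 0.18585585
P = 0.8300 * 0.98609754 * 0.18585585 - 0.9400 * 0.99128817 * 0.15191103 = 0.0106


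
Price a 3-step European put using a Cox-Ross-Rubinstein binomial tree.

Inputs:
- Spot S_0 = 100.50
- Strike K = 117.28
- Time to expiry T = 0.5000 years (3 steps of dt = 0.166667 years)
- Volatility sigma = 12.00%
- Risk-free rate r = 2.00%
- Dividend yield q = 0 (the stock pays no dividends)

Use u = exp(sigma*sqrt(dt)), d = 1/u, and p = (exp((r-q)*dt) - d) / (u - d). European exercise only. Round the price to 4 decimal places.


Answer: Price = V(0,0) = 15.6130

Derivation:
dt = T/N = 0.166667
u = exp(sigma*sqrt(dt)) = 1.050210; d = 1/u = 0.952191
p = (exp((r-q)*dt) - d) / (u - d) = 0.521819
Discount per step: exp(-r*dt) = 0.996672
Stock lattice S(k, i) with i counting down-moves:
  k=0: S(0,0) = 100.5000
  k=1: S(1,0) = 105.5461; S(1,1) = 95.6952
  k=2: S(2,0) = 110.8455; S(2,1) = 100.5000; S(2,2) = 91.1201
  k=3: S(3,0) = 116.4110; S(3,1) = 105.5461; S(3,2) = 95.6952; S(3,3) = 86.7637
Terminal payoffs V(N, i) = max(K - S_T, 0):
  V(3,0) = 0.868991; V(3,1) = 11.733932; V(3,2) = 21.584820; V(3,3) = 30.516299
Backward induction: V(k, i) = exp(-r*dt) * [p * V(k+1, i) + (1-p) * V(k+1, i+1)].
  V(2,0) = exp(-r*dt) * [p*0.868991 + (1-p)*11.733932] = 6.044220
  V(2,1) = exp(-r*dt) * [p*11.733932 + (1-p)*21.584820] = 16.389717
  V(2,2) = exp(-r*dt) * [p*21.584820 + (1-p)*30.516299] = 25.769643
  V(1,0) = exp(-r*dt) * [p*6.044220 + (1-p)*16.389717] = 10.954666
  V(1,1) = exp(-r*dt) * [p*16.389717 + (1-p)*25.769643] = 20.805554
  V(0,0) = exp(-r*dt) * [p*10.954666 + (1-p)*20.805554] = 15.613045


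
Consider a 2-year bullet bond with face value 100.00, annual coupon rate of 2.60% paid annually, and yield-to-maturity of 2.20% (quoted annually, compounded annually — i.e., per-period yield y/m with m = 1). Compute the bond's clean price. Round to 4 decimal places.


Answer: Price = 100.7744

Derivation:
Coupon per period c = face * coupon_rate / m = 2.600000
Periods per year m = 1; per-period yield y/m = 0.022000
Number of cashflows N = 2
Cashflows (t years, CF_t, discount factor 1/(1+y/m)^(m*t), PV):
  t = 1.0000: CF_t = 2.600000, DF = 0.978474, PV = 2.544031
  t = 2.0000: CF_t = 102.600000, DF = 0.957411, PV = 98.230322
Price P = sum_t PV_t = 100.774354


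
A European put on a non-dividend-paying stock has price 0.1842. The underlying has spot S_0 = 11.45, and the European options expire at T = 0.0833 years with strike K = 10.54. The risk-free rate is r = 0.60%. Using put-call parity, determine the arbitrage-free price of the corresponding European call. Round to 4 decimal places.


Put-call parity: C - P = S_0 * exp(-qT) - K * exp(-rT).
S_0 * exp(-qT) = 11.4500 * 1.00000000 = 11.45000000
K * exp(-rT) = 10.5400 * 0.99950032 = 10.53473342
C = P + S*exp(-qT) - K*exp(-rT)
C = 0.1842 + 11.45000000 - 10.53473342 = 1.0995

Answer: Call price = 1.0995


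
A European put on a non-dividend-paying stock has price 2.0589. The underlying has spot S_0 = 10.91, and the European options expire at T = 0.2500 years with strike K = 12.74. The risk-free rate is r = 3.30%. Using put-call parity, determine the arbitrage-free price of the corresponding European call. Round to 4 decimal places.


Put-call parity: C - P = S_0 * exp(-qT) - K * exp(-rT).
S_0 * exp(-qT) = 10.9100 * 1.00000000 = 10.91000000
K * exp(-rT) = 12.7400 * 0.99178394 = 12.63532737
C = P + S*exp(-qT) - K*exp(-rT)
C = 2.0589 + 10.91000000 - 12.63532737 = 0.3336

Answer: Call price = 0.3336


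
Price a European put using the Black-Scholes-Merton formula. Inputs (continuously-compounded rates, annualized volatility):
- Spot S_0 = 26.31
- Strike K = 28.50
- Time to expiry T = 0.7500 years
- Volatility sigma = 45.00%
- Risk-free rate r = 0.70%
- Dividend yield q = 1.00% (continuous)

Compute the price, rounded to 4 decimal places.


Answer: Price = 5.4179

Derivation:
d1 = (ln(S/K) + (r - q + 0.5*sigma^2) * T) / (sigma * sqrt(T)) = -0.01608239
d2 = d1 - sigma * sqrt(T) = -0.40579382
exp(-rT) = 0.99476376; exp(-qT) = 0.99252805
P = K * exp(-rT) * N(-d2) - S_0 * exp(-qT) * N(-d1)
N(-d1) = 0.50641567; N(-d2) = 0.65755295
P = 28.5000 * 0.99476376 * 0.65755295 - 26.3100 * 0.99252805 * 0.50641567 = 5.4179


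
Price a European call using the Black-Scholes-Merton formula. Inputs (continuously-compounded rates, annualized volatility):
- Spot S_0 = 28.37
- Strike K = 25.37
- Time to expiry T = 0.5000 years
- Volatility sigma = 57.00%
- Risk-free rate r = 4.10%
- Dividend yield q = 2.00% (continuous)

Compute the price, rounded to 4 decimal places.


d1 = (ln(S/K) + (r - q + 0.5*sigma^2) * T) / (sigma * sqrt(T)) = 0.50487393
d2 = d1 - sigma * sqrt(T) = 0.10182307
exp(-rT) = 0.97970870; exp(-qT) = 0.99004983
C = S_0 * exp(-qT) * N(d1) - K * exp(-rT) * N(d2)
N(d1) = 0.69317631; N(d2) = 0.54055144
C = 28.3700 * 0.99004983 * 0.69317631 - 25.3700 * 0.97970870 * 0.54055144 = 6.0342

Answer: Price = 6.0342


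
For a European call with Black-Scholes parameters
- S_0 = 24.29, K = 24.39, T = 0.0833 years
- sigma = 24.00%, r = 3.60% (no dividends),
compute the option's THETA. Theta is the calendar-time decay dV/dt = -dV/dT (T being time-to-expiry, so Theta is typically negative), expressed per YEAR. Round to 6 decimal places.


Answer: Theta = -4.448316

Derivation:
d1 = 0.0186141875; d2 = -0.0506539870
phi(d1) = 0.3988731720; exp(-qT) = 1.0000000000; exp(-rT) = 0.9970056919
Theta = -S*exp(-qT)*phi(d1)*sigma/(2*sqrt(T)) - r*K*exp(-rT)*N(d2) + q*S*exp(-qT)*N(d1)
N(d1) = 0.5074255576; N(d2) = 0.4798006213; sqrt(T) = 0.2886173938
Term 1 = -24.2900 * 1.0000000000 * 0.3988731720 * 0.2400 / (2 * 0.2886173938) = -4.0282933278
Term 2 = -0.0360 * 24.3900 * 0.9970056919 * 0.4798006213 = -0.4200226830
Term 3 = 0 (no dividend yield, q = 0)
Theta = -4.0282933278 + (-0.4200226830) + (0.0000000000) = -4.448316


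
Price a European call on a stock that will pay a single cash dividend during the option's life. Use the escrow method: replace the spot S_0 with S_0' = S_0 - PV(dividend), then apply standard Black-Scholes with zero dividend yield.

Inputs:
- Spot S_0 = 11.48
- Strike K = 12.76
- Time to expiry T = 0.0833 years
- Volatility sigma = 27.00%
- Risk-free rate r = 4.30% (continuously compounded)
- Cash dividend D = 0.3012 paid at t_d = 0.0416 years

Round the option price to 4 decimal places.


Answer: Price = 0.0191

Derivation:
PV(D) = D * exp(-r * t_d) = 0.3012 * 0.99821280 = 0.30066170
S_0' = S_0 - PV(D) = 11.4800 - 0.30066170 = 11.17933830
d1 = (ln(S_0'/K) + (r + sigma^2/2)*T) / (sigma*sqrt(T)) = -1.61215371
d2 = d1 - sigma*sqrt(T) = -1.69008041
exp(-rT) = 0.99642451
N(d1) = 0.05346425; N(d2) = 0.04550629
C = S_0' * N(d1) - K * exp(-rT) * N(d2) = 11.17933830 * 0.05346425 - 12.7600 * 0.99642451 * 0.04550629 = 0.0191


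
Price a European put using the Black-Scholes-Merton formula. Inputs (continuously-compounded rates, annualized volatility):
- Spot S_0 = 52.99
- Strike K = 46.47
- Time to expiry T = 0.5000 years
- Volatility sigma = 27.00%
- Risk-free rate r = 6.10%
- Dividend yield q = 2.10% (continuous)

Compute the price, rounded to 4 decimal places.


d1 = (ln(S/K) + (r - q + 0.5*sigma^2) * T) / (sigma * sqrt(T)) = 0.88792327
d2 = d1 - sigma * sqrt(T) = 0.69700444
exp(-rT) = 0.96996043; exp(-qT) = 0.98955493
P = K * exp(-rT) * N(-d2) - S_0 * exp(-qT) * N(-d1)
N(-d1) = 0.18729101; N(-d2) = 0.24290001
P = 46.4700 * 0.96996043 * 0.24290001 - 52.9900 * 0.98955493 * 0.18729101 = 1.1276

Answer: Price = 1.1276


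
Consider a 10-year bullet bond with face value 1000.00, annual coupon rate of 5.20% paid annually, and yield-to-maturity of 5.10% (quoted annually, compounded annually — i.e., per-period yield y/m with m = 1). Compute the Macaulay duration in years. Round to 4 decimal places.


Coupon per period c = face * coupon_rate / m = 52.000000
Periods per year m = 1; per-period yield y/m = 0.051000
Number of cashflows N = 10
Cashflows (t years, CF_t, discount factor 1/(1+y/m)^(m*t), PV):
  t = 1.0000: CF_t = 52.000000, DF = 0.951475, PV = 49.476689
  t = 2.0000: CF_t = 52.000000, DF = 0.905304, PV = 47.075822
  t = 3.0000: CF_t = 52.000000, DF = 0.861374, PV = 44.791458
  t = 4.0000: CF_t = 52.000000, DF = 0.819576, PV = 42.617943
  t = 5.0000: CF_t = 52.000000, DF = 0.779806, PV = 40.549898
  t = 6.0000: CF_t = 52.000000, DF = 0.741965, PV = 38.582205
  t = 7.0000: CF_t = 52.000000, DF = 0.705961, PV = 36.709996
  t = 8.0000: CF_t = 52.000000, DF = 0.671705, PV = 34.928635
  t = 9.0000: CF_t = 52.000000, DF = 0.639110, PV = 33.233716
  t = 10.0000: CF_t = 1052.000000, DF = 0.608097, PV = 639.718013
Price P = sum_t PV_t = 1007.684373
Macaulay numerator sum_t t * PV_t:
  t * PV_t at t = 1.0000: 49.476689
  t * PV_t at t = 2.0000: 94.151644
  t * PV_t at t = 3.0000: 134.374373
  t * PV_t at t = 4.0000: 170.471770
  t * PV_t at t = 5.0000: 202.749489
  t * PV_t at t = 6.0000: 231.493232
  t * PV_t at t = 7.0000: 256.969969
  t * PV_t at t = 8.0000: 279.429081
  t * PV_t at t = 9.0000: 299.103441
  t * PV_t at t = 10.0000: 6397.180129
Macaulay duration D = (sum_t t * PV_t) / P = 8115.399815 / 1007.684373 = 8.053514

Answer: Macaulay duration = 8.0535 years


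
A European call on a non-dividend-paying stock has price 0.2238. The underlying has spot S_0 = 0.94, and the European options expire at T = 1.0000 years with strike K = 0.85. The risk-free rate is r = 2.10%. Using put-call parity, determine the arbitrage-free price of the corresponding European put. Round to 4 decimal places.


Put-call parity: C - P = S_0 * exp(-qT) - K * exp(-rT).
S_0 * exp(-qT) = 0.9400 * 1.00000000 = 0.94000000
K * exp(-rT) = 0.8500 * 0.97921896 = 0.83233612
P = C - S*exp(-qT) + K*exp(-rT)
P = 0.2238 - 0.94000000 + 0.83233612 = 0.1161

Answer: Put price = 0.1161


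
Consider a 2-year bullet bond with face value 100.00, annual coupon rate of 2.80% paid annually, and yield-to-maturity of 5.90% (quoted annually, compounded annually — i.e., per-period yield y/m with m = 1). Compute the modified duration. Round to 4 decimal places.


Answer: Modified duration = 1.8621

Derivation:
Coupon per period c = face * coupon_rate / m = 2.800000
Periods per year m = 1; per-period yield y/m = 0.059000
Number of cashflows N = 2
Cashflows (t years, CF_t, discount factor 1/(1+y/m)^(m*t), PV):
  t = 1.0000: CF_t = 2.800000, DF = 0.944287, PV = 2.644004
  t = 2.0000: CF_t = 102.800000, DF = 0.891678, PV = 91.664504
Price P = sum_t PV_t = 94.308508
First compute Macaulay numerator sum_t t * PV_t:
  t * PV_t at t = 1.0000: 2.644004
  t * PV_t at t = 2.0000: 183.329009
Macaulay duration D = 185.973012 / 94.308508 = 1.971964
Modified duration = D / (1 + y/m) = 1.971964 / (1 + 0.059000) = 1.862100


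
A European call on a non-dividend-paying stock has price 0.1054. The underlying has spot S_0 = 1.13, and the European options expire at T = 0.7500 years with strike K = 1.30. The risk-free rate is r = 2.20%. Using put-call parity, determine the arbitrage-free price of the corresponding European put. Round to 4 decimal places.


Answer: Put price = 0.2541

Derivation:
Put-call parity: C - P = S_0 * exp(-qT) - K * exp(-rT).
S_0 * exp(-qT) = 1.1300 * 1.00000000 = 1.13000000
K * exp(-rT) = 1.3000 * 0.98363538 = 1.27872599
P = C - S*exp(-qT) + K*exp(-rT)
P = 0.1054 - 1.13000000 + 1.27872599 = 0.2541


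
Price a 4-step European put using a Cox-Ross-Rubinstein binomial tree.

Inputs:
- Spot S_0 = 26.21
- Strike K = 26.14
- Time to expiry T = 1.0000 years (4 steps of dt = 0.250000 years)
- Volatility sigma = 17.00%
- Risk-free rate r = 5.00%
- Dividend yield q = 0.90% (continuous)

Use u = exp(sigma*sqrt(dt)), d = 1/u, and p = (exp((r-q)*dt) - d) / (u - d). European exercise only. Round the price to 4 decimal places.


dt = T/N = 0.250000
u = exp(sigma*sqrt(dt)) = 1.088717; d = 1/u = 0.918512
p = (exp((r-q)*dt) - d) / (u - d) = 0.539294
Discount per step: exp(-r*dt) = 0.987578
Stock lattice S(k, i) with i counting down-moves:
  k=0: S(0,0) = 26.2100
  k=1: S(1,0) = 28.5353; S(1,1) = 24.0742
  k=2: S(2,0) = 31.0668; S(2,1) = 26.2100; S(2,2) = 22.1125
  k=3: S(3,0) = 33.8230; S(3,1) = 28.5353; S(3,2) = 24.0742; S(3,3) = 20.3106
  k=4: S(4,0) = 36.8237; S(4,1) = 31.0668; S(4,2) = 26.2100; S(4,3) = 22.1125; S(4,4) = 18.6555
Terminal payoffs V(N, i) = max(K - S_T, 0):
  V(4,0) = 0.000000; V(4,1) = 0.000000; V(4,2) = 0.000000; V(4,3) = 4.027545; V(4,4) = 7.484500
Backward induction: V(k, i) = exp(-r*dt) * [p * V(k+1, i) + (1-p) * V(k+1, i+1)].
  V(3,0) = exp(-r*dt) * [p*0.000000 + (1-p)*0.000000] = 0.000000
  V(3,1) = exp(-r*dt) * [p*0.000000 + (1-p)*0.000000] = 0.000000
  V(3,2) = exp(-r*dt) * [p*0.000000 + (1-p)*4.027545] = 1.832464
  V(3,3) = exp(-r*dt) * [p*4.027545 + (1-p)*7.484500] = 5.550370
  V(2,0) = exp(-r*dt) * [p*0.000000 + (1-p)*0.000000] = 0.000000
  V(2,1) = exp(-r*dt) * [p*0.000000 + (1-p)*1.832464] = 0.833740
  V(2,2) = exp(-r*dt) * [p*1.832464 + (1-p)*5.550370] = 3.501285
  V(1,0) = exp(-r*dt) * [p*0.000000 + (1-p)*0.833740] = 0.379338
  V(1,1) = exp(-r*dt) * [p*0.833740 + (1-p)*3.501285] = 2.037071
  V(0,0) = exp(-r*dt) * [p*0.379338 + (1-p)*2.037071] = 1.128866

Answer: Price = V(0,0) = 1.1289


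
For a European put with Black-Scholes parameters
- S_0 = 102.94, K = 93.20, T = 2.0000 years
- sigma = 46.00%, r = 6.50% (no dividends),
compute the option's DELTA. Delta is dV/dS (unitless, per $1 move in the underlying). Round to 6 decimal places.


Answer: Delta = -0.248918

Derivation:
d1 = 0.6778980025; d2 = 0.0273597638
phi(d1) = 0.3170450556; exp(-qT) = 1.0000000000; exp(-rT) = 0.8780954309
N(-d1) = 0.2489181833
Delta = -exp(-qT) * N(-d1) = -1.0000000000 * 0.2489181833 = -0.248918


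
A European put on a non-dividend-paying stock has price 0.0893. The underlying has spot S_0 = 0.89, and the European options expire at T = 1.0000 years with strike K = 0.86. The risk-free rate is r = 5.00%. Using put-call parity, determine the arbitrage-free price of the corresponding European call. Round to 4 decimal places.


Put-call parity: C - P = S_0 * exp(-qT) - K * exp(-rT).
S_0 * exp(-qT) = 0.8900 * 1.00000000 = 0.89000000
K * exp(-rT) = 0.8600 * 0.95122942 = 0.81805731
C = P + S*exp(-qT) - K*exp(-rT)
C = 0.0893 + 0.89000000 - 0.81805731 = 0.1612

Answer: Call price = 0.1612


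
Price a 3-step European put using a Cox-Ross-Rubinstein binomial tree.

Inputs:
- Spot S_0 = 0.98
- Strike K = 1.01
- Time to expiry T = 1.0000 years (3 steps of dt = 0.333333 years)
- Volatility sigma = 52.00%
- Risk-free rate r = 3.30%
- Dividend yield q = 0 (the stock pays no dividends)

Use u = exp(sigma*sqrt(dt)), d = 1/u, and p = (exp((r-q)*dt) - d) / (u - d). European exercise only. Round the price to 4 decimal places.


Answer: Price = V(0,0) = 0.2152

Derivation:
dt = T/N = 0.333333
u = exp(sigma*sqrt(dt)) = 1.350159; d = 1/u = 0.740654
p = (exp((r-q)*dt) - d) / (u - d) = 0.443650
Discount per step: exp(-r*dt) = 0.989060
Stock lattice S(k, i) with i counting down-moves:
  k=0: S(0,0) = 0.9800
  k=1: S(1,0) = 1.3232; S(1,1) = 0.7258
  k=2: S(2,0) = 1.7865; S(2,1) = 0.9800; S(2,2) = 0.5376
  k=3: S(3,0) = 2.4120; S(3,1) = 1.3232; S(3,2) = 0.7258; S(3,3) = 0.3982
Terminal payoffs V(N, i) = max(K - S_T, 0):
  V(3,0) = 0.000000; V(3,1) = 0.000000; V(3,2) = 0.284159; V(3,3) = 0.611827
Backward induction: V(k, i) = exp(-r*dt) * [p * V(k+1, i) + (1-p) * V(k+1, i+1)].
  V(2,0) = exp(-r*dt) * [p*0.000000 + (1-p)*0.000000] = 0.000000
  V(2,1) = exp(-r*dt) * [p*0.000000 + (1-p)*0.284159] = 0.156363
  V(2,2) = exp(-r*dt) * [p*0.284159 + (1-p)*0.611827] = 0.461354
  V(1,0) = exp(-r*dt) * [p*0.000000 + (1-p)*0.156363] = 0.086041
  V(1,1) = exp(-r*dt) * [p*0.156363 + (1-p)*0.461354] = 0.322478
  V(0,0) = exp(-r*dt) * [p*0.086041 + (1-p)*0.322478] = 0.215202


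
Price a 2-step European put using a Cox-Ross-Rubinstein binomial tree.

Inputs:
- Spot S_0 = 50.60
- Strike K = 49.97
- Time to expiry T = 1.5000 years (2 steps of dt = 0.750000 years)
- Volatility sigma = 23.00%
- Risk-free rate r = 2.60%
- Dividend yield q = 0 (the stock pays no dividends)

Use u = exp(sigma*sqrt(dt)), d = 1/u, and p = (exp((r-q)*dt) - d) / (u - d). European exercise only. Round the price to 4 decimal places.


Answer: Price = V(0,0) = 3.8543

Derivation:
dt = T/N = 0.750000
u = exp(sigma*sqrt(dt)) = 1.220409; d = 1/u = 0.819398
p = (exp((r-q)*dt) - d) / (u - d) = 0.499472
Discount per step: exp(-r*dt) = 0.980689
Stock lattice S(k, i) with i counting down-moves:
  k=0: S(0,0) = 50.6000
  k=1: S(1,0) = 61.7527; S(1,1) = 41.4615
  k=2: S(2,0) = 75.3635; S(2,1) = 50.6000; S(2,2) = 33.9735
Terminal payoffs V(N, i) = max(K - S_T, 0):
  V(2,0) = 0.000000; V(2,1) = 0.000000; V(2,2) = 15.996531
Backward induction: V(k, i) = exp(-r*dt) * [p * V(k+1, i) + (1-p) * V(k+1, i+1)].
  V(1,0) = exp(-r*dt) * [p*0.000000 + (1-p)*0.000000] = 0.000000
  V(1,1) = exp(-r*dt) * [p*0.000000 + (1-p)*15.996531] = 7.852096
  V(0,0) = exp(-r*dt) * [p*0.000000 + (1-p)*7.852096] = 3.854299
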